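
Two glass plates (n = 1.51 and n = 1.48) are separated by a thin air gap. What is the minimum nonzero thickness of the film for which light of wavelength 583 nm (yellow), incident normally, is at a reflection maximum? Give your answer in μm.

At the upper boundary (n = 1.51 to n = 1.0) the reflected ray undergoes no phase shift.
At the lower boundary (n = 1.0 to n = 1.48) the reflected ray undergoes a half-wave phase shift.
The two reflections differ by half a wavelength.
With one net inversion, constructive interference in reflection requires 2 n t = (m + ½) λ.
Minimum at m = 0: t = λ / (4 n) = 583 / (4 × 1.0) = 146 nm.

0.146 μm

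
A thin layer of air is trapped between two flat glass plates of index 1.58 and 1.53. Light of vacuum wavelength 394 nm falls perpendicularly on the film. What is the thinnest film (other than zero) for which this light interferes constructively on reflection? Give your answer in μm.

Top surface (1.58 → 1.0): reflection off a lower-index medium gives no phase shift.
Ray reflecting at the bottom interface goes from n = 1.0 toward n = 1.53: a half-wave phase shift.
The two reflections differ by half a wavelength.
So the condition for constructive reflection is 2 n t = (m + ½) λ.
Minimum at m = 0: t = λ / (4 n) = 394 / (4 × 1.0) = 98.5 nm.

0.0985 μm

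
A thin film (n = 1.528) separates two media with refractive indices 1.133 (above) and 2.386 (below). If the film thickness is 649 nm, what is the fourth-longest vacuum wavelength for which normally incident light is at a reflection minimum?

567 nm

Top surface (1.133 → 1.528): reflection off a higher-index medium gives a half-wave phase shift.
Bottom surface (1.528 → 2.386): reflection off a higher-index medium gives a half-wave phase shift.
The two reflections carry the same phase change, so no net offset.
With no net inversion, destructive interference in reflection requires 2 n t = (m + ½) λ.
λ = 2 n t / (m + ½). The fourth-longest wavelength is m = 3: λ = 2 × 1.528 × 649 / 3.50 = 567 nm.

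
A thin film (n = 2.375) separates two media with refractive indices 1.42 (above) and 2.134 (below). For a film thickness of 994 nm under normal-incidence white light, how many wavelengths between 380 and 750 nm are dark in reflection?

6

Top surface (1.42 → 2.375): reflection off a higher-index medium gives a half-wave phase shift.
Bottom surface (2.375 → 2.134): reflection off a lower-index medium gives no phase shift.
The two reflections differ by half a wavelength.
With one net inversion, destructive interference in reflection requires 2 n t = m λ.
λ = 2 n t / m = 4722 / m nm.
m=6: 787 nm (IR); m=7: 675 nm (visible); m=8: 590 nm (visible); m=9: 525 nm (visible); m=10: 472 nm (visible); m=11: 429 nm (visible); m=12: 393 nm (visible); m=13: 363 nm (UV).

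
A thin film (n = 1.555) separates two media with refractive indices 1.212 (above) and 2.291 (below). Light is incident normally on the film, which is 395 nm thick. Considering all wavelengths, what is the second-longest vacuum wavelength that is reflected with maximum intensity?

614 nm

Top surface (1.212 → 1.555): reflection off a higher-index medium gives a half-wave phase shift.
At the lower boundary (n = 1.555 to n = 2.291) the reflected ray undergoes a half-wave phase shift.
The two reflections carry the same phase change, so no net offset.
For bright reflection here: 2 n t = m λ.
λ = 2 n t / m. The second-longest wavelength is m = 2: λ = 2 × 1.555 × 395 / 2.00 = 614 nm.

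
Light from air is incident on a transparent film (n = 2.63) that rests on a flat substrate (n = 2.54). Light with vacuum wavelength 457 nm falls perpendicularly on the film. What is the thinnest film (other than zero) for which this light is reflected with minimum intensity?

86.9 nm

Ray reflecting at the top interface goes from n = 1.0 toward n = 2.63: a half-wave phase shift.
At the lower boundary (n = 2.63 to n = 2.54) the reflected ray undergoes no phase shift.
The two reflections differ by half a wavelength.
With one net inversion, destructive interference in reflection requires 2 n t = m λ.
Minimum nonzero at m = 1: t = λ / (2 n) = 457 / (2 × 2.63) = 86.9 nm.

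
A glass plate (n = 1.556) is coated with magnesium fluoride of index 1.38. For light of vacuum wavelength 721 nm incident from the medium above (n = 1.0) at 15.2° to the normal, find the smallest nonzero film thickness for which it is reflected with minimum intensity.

At the upper boundary (n = 1.0 to n = 1.38) the reflected ray undergoes a half-wave phase shift.
Bottom surface (1.38 → 1.556): reflection off a higher-index medium gives a half-wave phase shift.
Net: no relative phase inversion (both shifts match).
With no net inversion, destructive interference in reflection requires 2 n t cos θ_r = (m + ½) λ.
Snell's law: 1.0 sin 15.2° = 1.38 sin θ_r → sin θ_r = 0.190, cos θ_r = 0.982.
Minimum at m = 0: t = λ / (4 n cos θ_r) = 721 / (4 × 1.38 × 0.982) = 133 nm.

133 nm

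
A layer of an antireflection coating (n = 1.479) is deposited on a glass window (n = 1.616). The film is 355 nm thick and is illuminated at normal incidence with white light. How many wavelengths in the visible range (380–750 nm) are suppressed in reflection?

At the upper boundary (n = 1.0 to n = 1.479) the reflected ray undergoes a half-wave phase shift.
Bottom surface (1.479 → 1.616): reflection off a higher-index medium gives a half-wave phase shift.
The two reflections carry the same phase change, so no net offset.
With no net inversion, destructive interference in reflection requires 2 n t = (m + ½) λ.
λ = 2 n t / (m + ½) = 1050 / (m + ½) nm.
m=0: 2100 nm (IR); m=1: 700 nm (visible); m=2: 420 nm (visible); m=3: 300 nm (UV).

2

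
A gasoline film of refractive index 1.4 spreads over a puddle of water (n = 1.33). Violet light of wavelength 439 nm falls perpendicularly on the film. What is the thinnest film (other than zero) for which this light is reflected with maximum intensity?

At the upper boundary (n = 1.0 to n = 1.4) the reflected ray undergoes a half-wave phase shift.
At the lower boundary (n = 1.4 to n = 1.33) the reflected ray undergoes no phase shift.
Exactly one π shift → a net half-wave offset.
For bright reflection here: 2 n t = (m + ½) λ.
Minimum at m = 0: t = λ / (4 n) = 439 / (4 × 1.4) = 78.4 nm.

78.4 nm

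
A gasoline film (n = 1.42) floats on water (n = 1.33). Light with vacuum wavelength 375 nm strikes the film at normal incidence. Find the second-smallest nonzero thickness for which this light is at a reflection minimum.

At the upper boundary (n = 1.0 to n = 1.42) the reflected ray undergoes a half-wave phase shift.
Bottom surface (1.42 → 1.33): reflection off a lower-index medium gives no phase shift.
The two reflections differ by half a wavelength.
So the condition for destructive reflection is 2 n t = m λ.
The second-smallest nonzero thickness corresponds to m = 2: t = m λ / (2 n) = 2.00 × 375 / (2 × 1.42) = 264 nm.

264 nm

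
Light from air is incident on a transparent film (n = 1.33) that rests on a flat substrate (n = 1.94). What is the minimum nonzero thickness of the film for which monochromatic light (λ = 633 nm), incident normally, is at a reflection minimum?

Ray reflecting at the top interface goes from n = 1.0 toward n = 1.33: a half-wave phase shift.
Ray reflecting at the bottom interface goes from n = 1.33 toward n = 1.94: a half-wave phase shift.
Net: no relative phase inversion (both shifts match).
With no net inversion, destructive interference in reflection requires 2 n t = (m + ½) λ.
Minimum at m = 0: t = λ / (4 n) = 633 / (4 × 1.33) = 119 nm.

119 nm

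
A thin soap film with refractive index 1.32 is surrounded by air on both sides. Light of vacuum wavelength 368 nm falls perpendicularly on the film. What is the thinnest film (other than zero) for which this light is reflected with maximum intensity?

69.7 nm

Top surface (1.0 → 1.32): reflection off a higher-index medium gives a half-wave phase shift.
Ray reflecting at the bottom interface goes from n = 1.32 toward n = 1.0: no phase shift.
Net: one phase inversion between the two reflected rays.
For maximum reflection here: 2 n t = (m + ½) λ.
Minimum at m = 0: t = λ / (4 n) = 368 / (4 × 1.32) = 69.7 nm.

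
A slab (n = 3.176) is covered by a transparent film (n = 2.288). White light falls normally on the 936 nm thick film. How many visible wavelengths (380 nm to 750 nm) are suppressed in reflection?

5

Top surface (1.0 → 2.288): reflection off a higher-index medium gives a half-wave phase shift.
Ray reflecting at the bottom interface goes from n = 2.288 toward n = 3.176: a half-wave phase shift.
Zero or two π shifts → no net half-wave offset.
For weak reflection here: 2 n t = (m + ½) λ.
λ = 2 n t / (m + ½) = 4283 / (m + ½) nm.
m=5: 779 nm (IR); m=6: 659 nm (visible); m=7: 571 nm (visible); m=8: 504 nm (visible); m=9: 451 nm (visible); m=10: 408 nm (visible); m=11: 372 nm (UV).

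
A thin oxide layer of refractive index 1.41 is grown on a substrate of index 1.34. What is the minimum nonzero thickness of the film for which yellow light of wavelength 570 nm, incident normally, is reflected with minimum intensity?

202 nm

Ray reflecting at the top interface goes from n = 1.0 toward n = 1.41: a half-wave phase shift.
Bottom surface (1.41 → 1.34): reflection off a lower-index medium gives no phase shift.
The two reflections differ by half a wavelength.
For dark reflection here: 2 n t = m λ.
Minimum nonzero at m = 1: t = λ / (2 n) = 570 / (2 × 1.41) = 202 nm.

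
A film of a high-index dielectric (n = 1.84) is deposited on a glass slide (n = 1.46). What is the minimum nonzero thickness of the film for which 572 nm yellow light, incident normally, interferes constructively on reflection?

77.7 nm

Ray reflecting at the top interface goes from n = 1.0 toward n = 1.84: a half-wave phase shift.
Bottom surface (1.84 → 1.46): reflection off a lower-index medium gives no phase shift.
The two reflections differ by half a wavelength.
With one net inversion, constructive interference in reflection requires 2 n t = (m + ½) λ.
Minimum at m = 0: t = λ / (4 n) = 572 / (4 × 1.84) = 77.7 nm.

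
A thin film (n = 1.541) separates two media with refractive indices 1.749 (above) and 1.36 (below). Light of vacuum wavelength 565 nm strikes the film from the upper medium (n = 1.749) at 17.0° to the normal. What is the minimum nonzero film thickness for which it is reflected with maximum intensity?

Top surface (1.749 → 1.541): reflection off a lower-index medium gives no phase shift.
Ray reflecting at the bottom interface goes from n = 1.541 toward n = 1.36: no phase shift.
The two reflections carry the same phase change, so no net offset.
With no net inversion, constructive interference in reflection requires 2 n t cos θ_r = m λ.
Snell's law: 1.749 sin 17.0° = 1.541 sin θ_r → sin θ_r = 0.332, cos θ_r = 0.943.
Minimum nonzero at m = 1: t = λ / (2 n cos θ_r) = 565 / (2 × 1.541 × 0.943) = 194 nm.

194 nm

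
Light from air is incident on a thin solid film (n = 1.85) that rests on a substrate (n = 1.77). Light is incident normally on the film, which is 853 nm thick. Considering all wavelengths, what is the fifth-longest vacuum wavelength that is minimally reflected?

631 nm

At the upper boundary (n = 1.0 to n = 1.85) the reflected ray undergoes a half-wave phase shift.
Bottom surface (1.85 → 1.77): reflection off a lower-index medium gives no phase shift.
Net: one phase inversion between the two reflected rays.
So the condition for destructive reflection is 2 n t = m λ.
λ = 2 n t / m. The fifth-longest wavelength is m = 5: λ = 2 × 1.85 × 853 / 5.00 = 631 nm.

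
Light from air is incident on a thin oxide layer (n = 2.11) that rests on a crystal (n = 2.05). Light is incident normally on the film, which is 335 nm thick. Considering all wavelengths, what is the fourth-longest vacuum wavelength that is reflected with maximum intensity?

At the upper boundary (n = 1.0 to n = 2.11) the reflected ray undergoes a half-wave phase shift.
Ray reflecting at the bottom interface goes from n = 2.11 toward n = 2.05: no phase shift.
Exactly one π shift → a net half-wave offset.
With one net inversion, constructive interference in reflection requires 2 n t = (m + ½) λ.
λ = 2 n t / (m + ½). The fourth-longest wavelength is m = 3: λ = 2 × 2.11 × 335 / 3.50 = 404 nm.

404 nm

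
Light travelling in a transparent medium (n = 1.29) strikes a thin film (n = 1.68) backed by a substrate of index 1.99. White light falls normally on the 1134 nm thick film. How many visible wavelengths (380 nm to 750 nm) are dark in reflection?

At the upper boundary (n = 1.29 to n = 1.68) the reflected ray undergoes a half-wave phase shift.
At the lower boundary (n = 1.68 to n = 1.99) the reflected ray undergoes a half-wave phase shift.
Zero or two π shifts → no net half-wave offset.
With no net inversion, destructive interference in reflection requires 2 n t = (m + ½) λ.
λ = 2 n t / (m + ½) = 3810 / (m + ½) nm.
m=4: 847 nm (IR); m=5: 693 nm (visible); m=6: 586 nm (visible); m=7: 508 nm (visible); m=8: 448 nm (visible); m=9: 401 nm (visible); m=10: 363 nm (UV).

5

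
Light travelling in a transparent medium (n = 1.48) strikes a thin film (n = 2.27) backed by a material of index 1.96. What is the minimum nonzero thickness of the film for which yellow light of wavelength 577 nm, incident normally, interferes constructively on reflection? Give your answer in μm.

0.0635 μm

At the upper boundary (n = 1.48 to n = 2.27) the reflected ray undergoes a half-wave phase shift.
Bottom surface (2.27 → 1.96): reflection off a lower-index medium gives no phase shift.
Net: one phase inversion between the two reflected rays.
With one net inversion, constructive interference in reflection requires 2 n t = (m + ½) λ.
Minimum at m = 0: t = λ / (4 n) = 577 / (4 × 2.27) = 63.5 nm.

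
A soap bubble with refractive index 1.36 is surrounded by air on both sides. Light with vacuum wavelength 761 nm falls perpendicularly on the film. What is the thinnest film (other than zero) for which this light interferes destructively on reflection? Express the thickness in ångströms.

2798 Å

Top surface (1.0 → 1.36): reflection off a higher-index medium gives a half-wave phase shift.
Bottom surface (1.36 → 1.0): reflection off a lower-index medium gives no phase shift.
Net: one phase inversion between the two reflected rays.
So the condition for destructive reflection is 2 n t = m λ.
Minimum nonzero at m = 1: t = λ / (2 n) = 761 / (2 × 1.36) = 280 nm.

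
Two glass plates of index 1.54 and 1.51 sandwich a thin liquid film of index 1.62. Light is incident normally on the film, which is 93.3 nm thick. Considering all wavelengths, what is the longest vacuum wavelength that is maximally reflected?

Top surface (1.54 → 1.62): reflection off a higher-index medium gives a half-wave phase shift.
Bottom surface (1.62 → 1.51): reflection off a lower-index medium gives no phase shift.
The two reflections differ by half a wavelength.
For strong reflection here: 2 n t = (m + ½) λ.
λ = 2 n t / (m + ½). The longest wavelength is m = 0: λ = 2 × 1.62 × 93.3 / 0.500 = 605 nm.

605 nm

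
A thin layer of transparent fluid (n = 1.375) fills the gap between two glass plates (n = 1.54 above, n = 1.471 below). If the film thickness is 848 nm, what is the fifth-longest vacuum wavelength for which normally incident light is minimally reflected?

At the upper boundary (n = 1.54 to n = 1.375) the reflected ray undergoes no phase shift.
Bottom surface (1.375 → 1.471): reflection off a higher-index medium gives a half-wave phase shift.
The two reflections differ by half a wavelength.
With one net inversion, destructive interference in reflection requires 2 n t = m λ.
λ = 2 n t / m. The fifth-longest wavelength is m = 5: λ = 2 × 1.375 × 848 / 5.00 = 466 nm.

466 nm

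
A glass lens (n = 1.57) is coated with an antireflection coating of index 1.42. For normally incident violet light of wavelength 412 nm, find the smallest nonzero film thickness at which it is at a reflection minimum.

72.5 nm

Ray reflecting at the top interface goes from n = 1.0 toward n = 1.42: a half-wave phase shift.
Bottom surface (1.42 → 1.57): reflection off a higher-index medium gives a half-wave phase shift.
Zero or two π shifts → no net half-wave offset.
With no net inversion, destructive interference in reflection requires 2 n t = (m + ½) λ.
Minimum at m = 0: t = λ / (4 n) = 412 / (4 × 1.42) = 72.5 nm.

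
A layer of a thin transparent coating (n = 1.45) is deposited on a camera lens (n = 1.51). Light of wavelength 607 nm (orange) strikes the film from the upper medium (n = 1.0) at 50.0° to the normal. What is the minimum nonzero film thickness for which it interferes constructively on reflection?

247 nm

Top surface (1.0 → 1.45): reflection off a higher-index medium gives a half-wave phase shift.
Ray reflecting at the bottom interface goes from n = 1.45 toward n = 1.51: a half-wave phase shift.
Net: no relative phase inversion (both shifts match).
With no net inversion, constructive interference in reflection requires 2 n t cos θ_r = m λ.
Snell's law: 1.0 sin 50.0° = 1.45 sin θ_r → sin θ_r = 0.528, cos θ_r = 0.849.
Minimum nonzero at m = 1: t = λ / (2 n cos θ_r) = 607 / (2 × 1.45 × 0.849) = 247 nm.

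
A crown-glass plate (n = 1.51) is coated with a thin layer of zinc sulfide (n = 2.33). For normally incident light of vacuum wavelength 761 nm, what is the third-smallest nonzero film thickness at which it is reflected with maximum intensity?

408 nm

At the upper boundary (n = 1.0 to n = 2.33) the reflected ray undergoes a half-wave phase shift.
Bottom surface (2.33 → 1.51): reflection off a lower-index medium gives no phase shift.
Net: one phase inversion between the two reflected rays.
So the condition for constructive reflection is 2 n t = (m + ½) λ.
The third-smallest nonzero thickness corresponds to m = 2: t = (m + ½) λ / (2 n) = 2.50 × 761 / (2 × 2.33) = 408 nm.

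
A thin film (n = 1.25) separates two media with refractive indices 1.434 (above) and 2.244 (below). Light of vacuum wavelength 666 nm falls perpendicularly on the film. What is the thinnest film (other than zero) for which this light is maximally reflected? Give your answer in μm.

0.133 μm

Top surface (1.434 → 1.25): reflection off a lower-index medium gives no phase shift.
At the lower boundary (n = 1.25 to n = 2.244) the reflected ray undergoes a half-wave phase shift.
The two reflections differ by half a wavelength.
So the condition for constructive reflection is 2 n t = (m + ½) λ.
Minimum at m = 0: t = λ / (4 n) = 666 / (4 × 1.25) = 133 nm.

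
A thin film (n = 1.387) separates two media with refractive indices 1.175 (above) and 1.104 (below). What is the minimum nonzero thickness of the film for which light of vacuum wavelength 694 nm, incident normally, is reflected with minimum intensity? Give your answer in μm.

Ray reflecting at the top interface goes from n = 1.175 toward n = 1.387: a half-wave phase shift.
Ray reflecting at the bottom interface goes from n = 1.387 toward n = 1.104: no phase shift.
The two reflections differ by half a wavelength.
With one net inversion, destructive interference in reflection requires 2 n t = m λ.
Minimum nonzero at m = 1: t = λ / (2 n) = 694 / (2 × 1.387) = 250 nm.

0.250 μm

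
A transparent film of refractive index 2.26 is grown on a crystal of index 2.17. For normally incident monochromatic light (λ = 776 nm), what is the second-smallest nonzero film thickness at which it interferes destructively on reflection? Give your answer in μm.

0.343 μm

Ray reflecting at the top interface goes from n = 1.0 toward n = 2.26: a half-wave phase shift.
Ray reflecting at the bottom interface goes from n = 2.26 toward n = 2.17: no phase shift.
The two reflections differ by half a wavelength.
For weak reflection here: 2 n t = m λ.
The second-smallest nonzero thickness corresponds to m = 2: t = m λ / (2 n) = 2.00 × 776 / (2 × 2.26) = 343 nm.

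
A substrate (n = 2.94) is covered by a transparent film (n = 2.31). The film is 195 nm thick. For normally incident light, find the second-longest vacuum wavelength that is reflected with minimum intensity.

601 nm

Top surface (1.0 → 2.31): reflection off a higher-index medium gives a half-wave phase shift.
Bottom surface (2.31 → 2.94): reflection off a higher-index medium gives a half-wave phase shift.
The two reflections carry the same phase change, so no net offset.
For dark reflection here: 2 n t = (m + ½) λ.
λ = 2 n t / (m + ½). The second-longest wavelength is m = 1: λ = 2 × 2.31 × 195 / 1.50 = 601 nm.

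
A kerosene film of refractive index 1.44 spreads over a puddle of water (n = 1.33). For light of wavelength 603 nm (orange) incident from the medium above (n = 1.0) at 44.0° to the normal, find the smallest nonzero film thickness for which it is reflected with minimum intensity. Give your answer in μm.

Ray reflecting at the top interface goes from n = 1.0 toward n = 1.44: a half-wave phase shift.
At the lower boundary (n = 1.44 to n = 1.33) the reflected ray undergoes no phase shift.
Net: one phase inversion between the two reflected rays.
With one net inversion, destructive interference in reflection requires 2 n t cos θ_r = m λ.
Snell's law: 1.0 sin 44.0° = 1.44 sin θ_r → sin θ_r = 0.482, cos θ_r = 0.876.
Minimum nonzero at m = 1: t = λ / (2 n cos θ_r) = 603 / (2 × 1.44 × 0.876) = 239 nm.

0.239 μm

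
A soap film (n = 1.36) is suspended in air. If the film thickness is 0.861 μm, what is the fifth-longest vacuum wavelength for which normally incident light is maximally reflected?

520 nm

Top surface (1.0 → 1.36): reflection off a higher-index medium gives a half-wave phase shift.
Bottom surface (1.36 → 1.0): reflection off a lower-index medium gives no phase shift.
Net: one phase inversion between the two reflected rays.
For strong reflection here: 2 n t = (m + ½) λ.
λ = 2 n t / (m + ½). The fifth-longest wavelength is m = 4: λ = 2 × 1.36 × 861 / 4.50 = 520 nm.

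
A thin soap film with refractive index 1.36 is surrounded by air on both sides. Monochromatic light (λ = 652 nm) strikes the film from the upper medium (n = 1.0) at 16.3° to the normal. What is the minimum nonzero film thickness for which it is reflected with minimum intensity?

245 nm

At the upper boundary (n = 1.0 to n = 1.36) the reflected ray undergoes a half-wave phase shift.
Bottom surface (1.36 → 1.0): reflection off a lower-index medium gives no phase shift.
Net: one phase inversion between the two reflected rays.
So the condition for destructive reflection is 2 n t cos θ_r = m λ.
Snell's law: 1.0 sin 16.3° = 1.36 sin θ_r → sin θ_r = 0.206, cos θ_r = 0.978.
Minimum nonzero at m = 1: t = λ / (2 n cos θ_r) = 652 / (2 × 1.36 × 0.978) = 245 nm.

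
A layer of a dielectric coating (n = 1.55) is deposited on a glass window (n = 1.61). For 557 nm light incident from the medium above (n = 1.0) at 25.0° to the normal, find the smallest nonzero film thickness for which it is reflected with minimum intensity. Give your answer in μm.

Ray reflecting at the top interface goes from n = 1.0 toward n = 1.55: a half-wave phase shift.
At the lower boundary (n = 1.55 to n = 1.61) the reflected ray undergoes a half-wave phase shift.
The two reflections carry the same phase change, so no net offset.
So the condition for destructive reflection is 2 n t cos θ_r = (m + ½) λ.
Snell's law: 1.0 sin 25.0° = 1.55 sin θ_r → sin θ_r = 0.273, cos θ_r = 0.962.
Minimum at m = 0: t = λ / (4 n cos θ_r) = 557 / (4 × 1.55 × 0.962) = 93.4 nm.

0.0934 μm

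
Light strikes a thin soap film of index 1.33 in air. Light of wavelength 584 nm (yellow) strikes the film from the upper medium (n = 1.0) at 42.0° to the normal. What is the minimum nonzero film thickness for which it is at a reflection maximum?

Ray reflecting at the top interface goes from n = 1.0 toward n = 1.33: a half-wave phase shift.
Bottom surface (1.33 → 1.0): reflection off a lower-index medium gives no phase shift.
The two reflections differ by half a wavelength.
So the condition for constructive reflection is 2 n t cos θ_r = (m + ½) λ.
Snell's law: 1.0 sin 42.0° = 1.33 sin θ_r → sin θ_r = 0.503, cos θ_r = 0.864.
Minimum at m = 0: t = λ / (4 n cos θ_r) = 584 / (4 × 1.33 × 0.864) = 127 nm.

127 nm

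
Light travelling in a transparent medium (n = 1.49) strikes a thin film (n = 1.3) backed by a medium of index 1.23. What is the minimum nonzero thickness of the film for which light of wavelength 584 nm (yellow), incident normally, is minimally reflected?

Top surface (1.49 → 1.3): reflection off a lower-index medium gives no phase shift.
Bottom surface (1.3 → 1.23): reflection off a lower-index medium gives no phase shift.
The two reflections carry the same phase change, so no net offset.
For dark reflection here: 2 n t = (m + ½) λ.
Minimum at m = 0: t = λ / (4 n) = 584 / (4 × 1.3) = 112 nm.

112 nm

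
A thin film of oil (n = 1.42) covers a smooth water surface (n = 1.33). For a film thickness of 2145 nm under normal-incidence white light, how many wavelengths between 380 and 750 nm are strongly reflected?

8

Top surface (1.0 → 1.42): reflection off a higher-index medium gives a half-wave phase shift.
At the lower boundary (n = 1.42 to n = 1.33) the reflected ray undergoes no phase shift.
Exactly one π shift → a net half-wave offset.
For strong reflection here: 2 n t = (m + ½) λ.
λ = 2 n t / (m + ½) = 6092 / (m + ½) nm.
m=7: 812 nm (IR); m=8: 717 nm (visible); m=9: 641 nm (visible); m=10: 580 nm (visible); m=11: 530 nm (visible); m=12: 487 nm (visible); m=13: 451 nm (visible); m=14: 420 nm (visible); m=15: 393 nm (visible); m=16: 369 nm (UV).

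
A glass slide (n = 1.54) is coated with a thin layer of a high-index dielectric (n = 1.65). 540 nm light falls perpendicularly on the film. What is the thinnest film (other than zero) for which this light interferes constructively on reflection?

81.8 nm

At the upper boundary (n = 1.0 to n = 1.65) the reflected ray undergoes a half-wave phase shift.
At the lower boundary (n = 1.65 to n = 1.54) the reflected ray undergoes no phase shift.
Exactly one π shift → a net half-wave offset.
So the condition for constructive reflection is 2 n t = (m + ½) λ.
Minimum at m = 0: t = λ / (4 n) = 540 / (4 × 1.65) = 81.8 nm.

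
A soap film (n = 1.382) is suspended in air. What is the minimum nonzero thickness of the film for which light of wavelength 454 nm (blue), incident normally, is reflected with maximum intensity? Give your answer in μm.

At the upper boundary (n = 1.0 to n = 1.382) the reflected ray undergoes a half-wave phase shift.
Ray reflecting at the bottom interface goes from n = 1.382 toward n = 1.0: no phase shift.
Exactly one π shift → a net half-wave offset.
For strong reflection here: 2 n t = (m + ½) λ.
Minimum at m = 0: t = λ / (4 n) = 454 / (4 × 1.382) = 82.1 nm.

0.0821 μm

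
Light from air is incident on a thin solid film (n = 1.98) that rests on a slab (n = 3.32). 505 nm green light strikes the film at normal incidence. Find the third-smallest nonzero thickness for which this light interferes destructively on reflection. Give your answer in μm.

At the upper boundary (n = 1.0 to n = 1.98) the reflected ray undergoes a half-wave phase shift.
At the lower boundary (n = 1.98 to n = 3.32) the reflected ray undergoes a half-wave phase shift.
The two reflections carry the same phase change, so no net offset.
For weak reflection here: 2 n t = (m + ½) λ.
The third-smallest nonzero thickness corresponds to m = 2: t = (m + ½) λ / (2 n) = 2.50 × 505 / (2 × 1.98) = 319 nm.

0.319 μm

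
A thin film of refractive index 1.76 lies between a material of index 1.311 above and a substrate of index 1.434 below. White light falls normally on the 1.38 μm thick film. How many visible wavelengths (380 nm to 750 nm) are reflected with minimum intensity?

6

At the upper boundary (n = 1.311 to n = 1.76) the reflected ray undergoes a half-wave phase shift.
Bottom surface (1.76 → 1.434): reflection off a lower-index medium gives no phase shift.
Exactly one π shift → a net half-wave offset.
With one net inversion, destructive interference in reflection requires 2 n t = m λ.
λ = 2 n t / m = 4858 / m nm.
m=6: 810 nm (IR); m=7: 694 nm (visible); m=8: 607 nm (visible); m=9: 540 nm (visible); m=10: 486 nm (visible); m=11: 442 nm (visible); m=12: 405 nm (visible); m=13: 374 nm (UV).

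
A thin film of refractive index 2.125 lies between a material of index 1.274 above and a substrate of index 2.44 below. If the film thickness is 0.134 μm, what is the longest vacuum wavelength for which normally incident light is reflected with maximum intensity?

Ray reflecting at the top interface goes from n = 1.274 toward n = 2.125: a half-wave phase shift.
At the lower boundary (n = 2.125 to n = 2.44) the reflected ray undergoes a half-wave phase shift.
Net: no relative phase inversion (both shifts match).
With no net inversion, constructive interference in reflection requires 2 n t = m λ.
λ = 2 n t / m. The longest wavelength is m = 1: λ = 2 × 2.125 × 134 / 1.00 = 570 nm.

570 nm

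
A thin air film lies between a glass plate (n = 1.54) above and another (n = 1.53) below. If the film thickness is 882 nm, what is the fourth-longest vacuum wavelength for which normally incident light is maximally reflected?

Top surface (1.54 → 1.0): reflection off a lower-index medium gives no phase shift.
Ray reflecting at the bottom interface goes from n = 1.0 toward n = 1.53: a half-wave phase shift.
Exactly one π shift → a net half-wave offset.
For bright reflection here: 2 n t = (m + ½) λ.
λ = 2 n t / (m + ½). The fourth-longest wavelength is m = 3: λ = 2 × 1.0 × 882 / 3.50 = 504 nm.

504 nm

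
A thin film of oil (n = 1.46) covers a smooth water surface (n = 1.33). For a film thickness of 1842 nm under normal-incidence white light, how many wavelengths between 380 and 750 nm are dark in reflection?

7

At the upper boundary (n = 1.0 to n = 1.46) the reflected ray undergoes a half-wave phase shift.
Bottom surface (1.46 → 1.33): reflection off a lower-index medium gives no phase shift.
Net: one phase inversion between the two reflected rays.
So the condition for destructive reflection is 2 n t = m λ.
λ = 2 n t / m = 5379 / m nm.
m=7: 768 nm (IR); m=8: 672 nm (visible); m=9: 598 nm (visible); m=10: 538 nm (visible); m=11: 489 nm (visible); m=12: 448 nm (visible); m=13: 414 nm (visible); m=14: 384 nm (visible); m=15: 359 nm (UV).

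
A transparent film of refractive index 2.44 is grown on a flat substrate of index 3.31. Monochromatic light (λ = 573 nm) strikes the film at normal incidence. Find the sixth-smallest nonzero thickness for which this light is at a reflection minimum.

At the upper boundary (n = 1.0 to n = 2.44) the reflected ray undergoes a half-wave phase shift.
Ray reflecting at the bottom interface goes from n = 2.44 toward n = 3.31: a half-wave phase shift.
Zero or two π shifts → no net half-wave offset.
For weak reflection here: 2 n t = (m + ½) λ.
The sixth-smallest nonzero thickness corresponds to m = 5: t = (m + ½) λ / (2 n) = 5.50 × 573 / (2 × 2.44) = 646 nm.

646 nm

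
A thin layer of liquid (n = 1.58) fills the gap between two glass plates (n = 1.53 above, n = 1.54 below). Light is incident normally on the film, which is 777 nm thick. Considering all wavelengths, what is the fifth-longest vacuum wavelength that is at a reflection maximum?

546 nm

At the upper boundary (n = 1.53 to n = 1.58) the reflected ray undergoes a half-wave phase shift.
At the lower boundary (n = 1.58 to n = 1.54) the reflected ray undergoes no phase shift.
Net: one phase inversion between the two reflected rays.
With one net inversion, constructive interference in reflection requires 2 n t = (m + ½) λ.
λ = 2 n t / (m + ½). The fifth-longest wavelength is m = 4: λ = 2 × 1.58 × 777 / 4.50 = 546 nm.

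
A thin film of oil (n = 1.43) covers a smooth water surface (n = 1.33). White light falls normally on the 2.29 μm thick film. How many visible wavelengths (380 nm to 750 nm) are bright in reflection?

8

Ray reflecting at the top interface goes from n = 1.0 toward n = 1.43: a half-wave phase shift.
Ray reflecting at the bottom interface goes from n = 1.43 toward n = 1.33: no phase shift.
Net: one phase inversion between the two reflected rays.
For bright reflection here: 2 n t = (m + ½) λ.
λ = 2 n t / (m + ½) = 6549 / (m + ½) nm.
m=8: 771 nm (IR); m=9: 689 nm (visible); m=10: 624 nm (visible); m=11: 570 nm (visible); m=12: 524 nm (visible); m=13: 485 nm (visible); m=14: 452 nm (visible); m=15: 423 nm (visible); m=16: 397 nm (visible); m=17: 374 nm (UV).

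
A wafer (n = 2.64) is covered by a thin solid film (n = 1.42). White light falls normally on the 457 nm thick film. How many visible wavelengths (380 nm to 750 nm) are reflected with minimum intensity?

Ray reflecting at the top interface goes from n = 1.0 toward n = 1.42: a half-wave phase shift.
Ray reflecting at the bottom interface goes from n = 1.42 toward n = 2.64: a half-wave phase shift.
Net: no relative phase inversion (both shifts match).
With no net inversion, destructive interference in reflection requires 2 n t = (m + ½) λ.
λ = 2 n t / (m + ½) = 1298 / (m + ½) nm.
m=1: 865 nm (IR); m=2: 519 nm (visible); m=3: 371 nm (UV).

1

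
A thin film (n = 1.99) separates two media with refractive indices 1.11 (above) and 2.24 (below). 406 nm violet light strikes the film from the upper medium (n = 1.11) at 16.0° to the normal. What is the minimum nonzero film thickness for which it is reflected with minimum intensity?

51.6 nm

Top surface (1.11 → 1.99): reflection off a higher-index medium gives a half-wave phase shift.
Bottom surface (1.99 → 2.24): reflection off a higher-index medium gives a half-wave phase shift.
The two reflections carry the same phase change, so no net offset.
So the condition for destructive reflection is 2 n t cos θ_r = (m + ½) λ.
Snell's law: 1.11 sin 16.0° = 1.99 sin θ_r → sin θ_r = 0.154, cos θ_r = 0.988.
Minimum at m = 0: t = λ / (4 n cos θ_r) = 406 / (4 × 1.99 × 0.988) = 51.6 nm.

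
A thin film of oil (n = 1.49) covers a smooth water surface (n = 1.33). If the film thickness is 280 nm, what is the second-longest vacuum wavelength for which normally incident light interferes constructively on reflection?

556 nm

Top surface (1.0 → 1.49): reflection off a higher-index medium gives a half-wave phase shift.
At the lower boundary (n = 1.49 to n = 1.33) the reflected ray undergoes no phase shift.
The two reflections differ by half a wavelength.
So the condition for constructive reflection is 2 n t = (m + ½) λ.
λ = 2 n t / (m + ½). The second-longest wavelength is m = 1: λ = 2 × 1.49 × 280 / 1.50 = 556 nm.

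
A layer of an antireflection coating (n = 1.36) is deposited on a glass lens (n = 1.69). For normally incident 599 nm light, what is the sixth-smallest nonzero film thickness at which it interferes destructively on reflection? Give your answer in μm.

Top surface (1.0 → 1.36): reflection off a higher-index medium gives a half-wave phase shift.
Bottom surface (1.36 → 1.69): reflection off a higher-index medium gives a half-wave phase shift.
Zero or two π shifts → no net half-wave offset.
So the condition for destructive reflection is 2 n t = (m + ½) λ.
The sixth-smallest nonzero thickness corresponds to m = 5: t = (m + ½) λ / (2 n) = 5.50 × 599 / (2 × 1.36) = 1211 nm.

1.21 μm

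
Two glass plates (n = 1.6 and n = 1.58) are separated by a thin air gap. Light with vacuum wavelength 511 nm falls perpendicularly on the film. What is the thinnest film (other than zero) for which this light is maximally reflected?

Top surface (1.6 → 1.0): reflection off a lower-index medium gives no phase shift.
At the lower boundary (n = 1.0 to n = 1.58) the reflected ray undergoes a half-wave phase shift.
The two reflections differ by half a wavelength.
For bright reflection here: 2 n t = (m + ½) λ.
Minimum at m = 0: t = λ / (4 n) = 511 / (4 × 1.0) = 128 nm.

128 nm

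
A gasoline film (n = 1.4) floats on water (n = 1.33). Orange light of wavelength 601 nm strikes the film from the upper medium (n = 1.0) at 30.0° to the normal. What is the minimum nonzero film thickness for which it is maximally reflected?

Top surface (1.0 → 1.4): reflection off a higher-index medium gives a half-wave phase shift.
Bottom surface (1.4 → 1.33): reflection off a lower-index medium gives no phase shift.
Net: one phase inversion between the two reflected rays.
For strong reflection here: 2 n t cos θ_r = (m + ½) λ.
Snell's law: 1.0 sin 30.0° = 1.4 sin θ_r → sin θ_r = 0.357, cos θ_r = 0.934.
Minimum at m = 0: t = λ / (4 n cos θ_r) = 601 / (4 × 1.4 × 0.934) = 115 nm.

115 nm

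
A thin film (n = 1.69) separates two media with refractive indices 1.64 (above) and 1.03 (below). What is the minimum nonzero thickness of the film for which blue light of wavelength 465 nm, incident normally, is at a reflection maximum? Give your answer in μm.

At the upper boundary (n = 1.64 to n = 1.69) the reflected ray undergoes a half-wave phase shift.
At the lower boundary (n = 1.69 to n = 1.03) the reflected ray undergoes no phase shift.
The two reflections differ by half a wavelength.
So the condition for constructive reflection is 2 n t = (m + ½) λ.
Minimum at m = 0: t = λ / (4 n) = 465 / (4 × 1.69) = 68.8 nm.

0.0688 μm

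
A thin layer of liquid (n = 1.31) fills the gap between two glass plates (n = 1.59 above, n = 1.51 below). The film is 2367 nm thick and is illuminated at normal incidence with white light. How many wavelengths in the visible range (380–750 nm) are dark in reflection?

8

At the upper boundary (n = 1.59 to n = 1.31) the reflected ray undergoes no phase shift.
Bottom surface (1.31 → 1.51): reflection off a higher-index medium gives a half-wave phase shift.
The two reflections differ by half a wavelength.
So the condition for destructive reflection is 2 n t = m λ.
λ = 2 n t / m = 6202 / m nm.
m=8: 775 nm (IR); m=9: 689 nm (visible); m=10: 620 nm (visible); m=11: 564 nm (visible); m=12: 517 nm (visible); m=13: 477 nm (visible); m=14: 443 nm (visible); m=15: 413 nm (visible); m=16: 388 nm (visible); m=17: 365 nm (UV).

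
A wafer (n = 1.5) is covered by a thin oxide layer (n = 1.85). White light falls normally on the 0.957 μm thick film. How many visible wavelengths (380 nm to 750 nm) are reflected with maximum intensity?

4

At the upper boundary (n = 1.0 to n = 1.85) the reflected ray undergoes a half-wave phase shift.
Bottom surface (1.85 → 1.5): reflection off a lower-index medium gives no phase shift.
The two reflections differ by half a wavelength.
So the condition for constructive reflection is 2 n t = (m + ½) λ.
λ = 2 n t / (m + ½) = 3541 / (m + ½) nm.
m=4: 787 nm (IR); m=5: 644 nm (visible); m=6: 545 nm (visible); m=7: 472 nm (visible); m=8: 417 nm (visible); m=9: 373 nm (UV).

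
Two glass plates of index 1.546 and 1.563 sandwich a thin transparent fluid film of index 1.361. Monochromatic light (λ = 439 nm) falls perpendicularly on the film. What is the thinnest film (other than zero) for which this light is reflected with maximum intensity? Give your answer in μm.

Ray reflecting at the top interface goes from n = 1.546 toward n = 1.361: no phase shift.
Ray reflecting at the bottom interface goes from n = 1.361 toward n = 1.563: a half-wave phase shift.
The two reflections differ by half a wavelength.
With one net inversion, constructive interference in reflection requires 2 n t = (m + ½) λ.
Minimum at m = 0: t = λ / (4 n) = 439 / (4 × 1.361) = 80.6 nm.

0.0806 μm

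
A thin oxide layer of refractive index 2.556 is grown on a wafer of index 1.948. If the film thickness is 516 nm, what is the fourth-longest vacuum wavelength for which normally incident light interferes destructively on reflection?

659 nm

At the upper boundary (n = 1.0 to n = 2.556) the reflected ray undergoes a half-wave phase shift.
Bottom surface (2.556 → 1.948): reflection off a lower-index medium gives no phase shift.
Net: one phase inversion between the two reflected rays.
For minimum reflection here: 2 n t = m λ.
λ = 2 n t / m. The fourth-longest wavelength is m = 4: λ = 2 × 2.556 × 516 / 4.00 = 659 nm.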